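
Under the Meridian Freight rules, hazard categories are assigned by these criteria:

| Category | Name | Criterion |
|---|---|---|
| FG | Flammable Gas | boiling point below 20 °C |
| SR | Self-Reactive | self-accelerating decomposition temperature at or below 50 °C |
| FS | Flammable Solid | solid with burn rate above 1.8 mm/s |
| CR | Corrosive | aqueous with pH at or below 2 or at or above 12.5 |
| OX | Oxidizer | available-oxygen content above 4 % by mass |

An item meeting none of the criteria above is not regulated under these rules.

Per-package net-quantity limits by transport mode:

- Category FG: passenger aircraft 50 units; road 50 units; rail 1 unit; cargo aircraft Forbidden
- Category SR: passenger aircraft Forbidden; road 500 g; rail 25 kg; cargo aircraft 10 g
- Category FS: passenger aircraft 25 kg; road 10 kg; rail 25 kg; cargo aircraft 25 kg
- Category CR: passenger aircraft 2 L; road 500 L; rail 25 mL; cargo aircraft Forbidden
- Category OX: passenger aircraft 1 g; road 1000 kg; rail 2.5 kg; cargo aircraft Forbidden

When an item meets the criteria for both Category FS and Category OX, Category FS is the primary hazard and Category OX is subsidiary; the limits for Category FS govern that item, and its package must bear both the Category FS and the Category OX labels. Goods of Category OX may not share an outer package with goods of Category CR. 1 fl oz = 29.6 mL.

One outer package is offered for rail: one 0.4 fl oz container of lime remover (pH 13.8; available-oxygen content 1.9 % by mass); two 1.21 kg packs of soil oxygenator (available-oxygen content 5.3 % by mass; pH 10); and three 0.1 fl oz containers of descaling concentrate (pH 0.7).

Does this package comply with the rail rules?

Lime remover: pH 13.8 ≥ 12.5 → Category CR (Corrosive).
The soil oxygenator has available-oxygen content 5.3 % by mass, which is > 4 % by mass, so it is Category OX (Oxidizer).
The descaling concentrate has pH 0.7, which is ≤ 2, so it is Category CR (Corrosive).
Category OX quantity: two 1.21 kg packs = 2.42 kg.
2.42 kg ≤ 2.5 kg (rail limit, Category OX) — within limit.
Category CR net quantity: (one 0.4 fl oz container = 11.84 mL) + (three 0.1 fl oz containers = 8.88 mL) = 20.72 mL.
20.72 mL ≤ 25 mL (rail limit, Category CR) — within limit.
Category OX and Category CR may not share an outer package.

No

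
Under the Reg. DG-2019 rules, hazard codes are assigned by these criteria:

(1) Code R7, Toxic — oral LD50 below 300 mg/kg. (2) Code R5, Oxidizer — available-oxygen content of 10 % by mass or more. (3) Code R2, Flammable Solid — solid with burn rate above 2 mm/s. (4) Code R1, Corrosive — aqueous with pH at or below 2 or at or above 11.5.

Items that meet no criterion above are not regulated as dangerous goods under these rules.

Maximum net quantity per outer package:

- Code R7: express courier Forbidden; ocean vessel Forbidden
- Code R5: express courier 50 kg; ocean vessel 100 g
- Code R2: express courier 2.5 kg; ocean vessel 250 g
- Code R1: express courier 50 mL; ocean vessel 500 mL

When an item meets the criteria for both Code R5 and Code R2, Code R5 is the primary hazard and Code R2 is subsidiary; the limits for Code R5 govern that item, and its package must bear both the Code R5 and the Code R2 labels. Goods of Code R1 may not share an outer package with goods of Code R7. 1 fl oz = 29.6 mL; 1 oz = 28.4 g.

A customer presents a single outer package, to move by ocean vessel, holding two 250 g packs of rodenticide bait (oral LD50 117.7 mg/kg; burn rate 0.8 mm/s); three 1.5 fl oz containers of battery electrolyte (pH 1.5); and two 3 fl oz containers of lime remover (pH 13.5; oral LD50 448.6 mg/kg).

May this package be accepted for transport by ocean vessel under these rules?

Rodenticide bait: oral LD50 117.7 mg/kg < 300 mg/kg → Code R7 (Toxic).
pH 1.5 meets the Code R1 criterion (Corrosive), so the battery electrolyte is Code R1.
pH 13.5 meets the Code R1 criterion (Corrosive), so the lime remover is Code R1.
Code R1 net quantity: (three 1.5 fl oz containers = 133.2 mL) + (two 3 fl oz containers = 177.6 mL) = 310.8 mL.
That is within the Code R1 ocean vessel limit of 500 mL.
Code R7 quantity: two 250 g packs = 500 g.
By ocean vessel, Code R7 is Forbidden regardless of quantity.
Code R1 and Code R7 may not share an outer package.

No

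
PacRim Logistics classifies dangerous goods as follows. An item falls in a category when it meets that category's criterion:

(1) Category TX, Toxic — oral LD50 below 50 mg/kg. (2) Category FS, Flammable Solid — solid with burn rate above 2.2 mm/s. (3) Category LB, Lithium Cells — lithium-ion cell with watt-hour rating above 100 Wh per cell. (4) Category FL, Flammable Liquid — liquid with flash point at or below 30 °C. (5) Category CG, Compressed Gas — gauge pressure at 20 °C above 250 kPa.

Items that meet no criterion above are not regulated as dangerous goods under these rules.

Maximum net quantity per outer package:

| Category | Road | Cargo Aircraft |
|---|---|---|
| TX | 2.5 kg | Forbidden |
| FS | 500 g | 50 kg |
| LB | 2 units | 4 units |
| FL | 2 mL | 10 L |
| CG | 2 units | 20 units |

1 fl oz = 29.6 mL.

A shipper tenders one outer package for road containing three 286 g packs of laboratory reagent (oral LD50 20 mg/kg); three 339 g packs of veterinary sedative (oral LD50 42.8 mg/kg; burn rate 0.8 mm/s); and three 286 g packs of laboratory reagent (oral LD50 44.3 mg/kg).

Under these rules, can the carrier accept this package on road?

Oral LD50 20 mg/kg meets the Category TX criterion (Toxic), so the laboratory reagent is Category TX.
With oral LD50 42.8 mg/kg (< 50 mg/kg), the veterinary sedative falls in Category TX.
Oral LD50 44.3 mg/kg meets the Category TX criterion (Toxic), so the laboratory reagent is Category TX.
Total Category TX: (three 286 g packs = 858 g) + (three 339 g packs = 1.017 kg) + (three 286 g packs = 858 g) = 2.733 kg.
2.733 kg > 2.5 kg (road limit, Category TX) — over the limit.

No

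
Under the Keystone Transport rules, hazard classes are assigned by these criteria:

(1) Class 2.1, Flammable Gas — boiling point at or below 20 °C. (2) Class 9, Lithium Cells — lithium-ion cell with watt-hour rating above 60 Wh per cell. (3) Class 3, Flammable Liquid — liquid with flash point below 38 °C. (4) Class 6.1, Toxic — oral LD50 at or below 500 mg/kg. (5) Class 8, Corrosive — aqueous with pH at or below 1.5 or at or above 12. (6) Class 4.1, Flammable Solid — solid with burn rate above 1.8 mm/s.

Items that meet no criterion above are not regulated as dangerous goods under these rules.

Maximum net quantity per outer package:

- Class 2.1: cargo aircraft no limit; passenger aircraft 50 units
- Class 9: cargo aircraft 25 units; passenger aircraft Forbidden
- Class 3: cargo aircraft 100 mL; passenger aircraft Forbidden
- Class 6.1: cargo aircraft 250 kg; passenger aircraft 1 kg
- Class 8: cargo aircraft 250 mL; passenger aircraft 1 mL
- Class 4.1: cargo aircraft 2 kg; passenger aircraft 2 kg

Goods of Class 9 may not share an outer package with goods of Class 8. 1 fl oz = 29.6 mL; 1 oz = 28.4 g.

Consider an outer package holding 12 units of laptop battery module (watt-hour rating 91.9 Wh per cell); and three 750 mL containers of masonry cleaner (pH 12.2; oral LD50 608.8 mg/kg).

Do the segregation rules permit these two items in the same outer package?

No

Watt-hour rating 91.9 Wh per cell meets the Class 9 criterion (Lithium Cells), so the laptop battery module is Class 9.
pH 12.2 meets the Class 8 criterion (Corrosive), so the masonry cleaner is Class 8.
Class 9 and Class 8 may not share an outer package.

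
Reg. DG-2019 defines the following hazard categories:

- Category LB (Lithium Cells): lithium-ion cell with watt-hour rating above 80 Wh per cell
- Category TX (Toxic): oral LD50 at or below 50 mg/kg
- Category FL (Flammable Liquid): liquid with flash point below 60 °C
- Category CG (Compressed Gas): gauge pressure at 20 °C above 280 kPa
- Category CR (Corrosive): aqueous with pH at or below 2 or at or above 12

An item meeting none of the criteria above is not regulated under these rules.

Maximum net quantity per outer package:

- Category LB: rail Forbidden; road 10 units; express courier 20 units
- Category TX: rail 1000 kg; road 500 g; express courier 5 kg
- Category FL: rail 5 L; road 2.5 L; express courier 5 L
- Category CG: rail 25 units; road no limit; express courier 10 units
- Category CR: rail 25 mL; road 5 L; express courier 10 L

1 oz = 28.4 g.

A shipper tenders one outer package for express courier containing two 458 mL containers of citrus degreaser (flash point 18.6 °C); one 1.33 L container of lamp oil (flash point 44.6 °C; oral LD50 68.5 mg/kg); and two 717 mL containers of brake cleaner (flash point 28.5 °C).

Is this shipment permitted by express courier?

Flash point 18.6 °C meets the Category FL criterion (Flammable Liquid), so the citrus degreaser is Category FL.
Flash point 44.6 °C meets the Category FL criterion (Flammable Liquid), so the lamp oil is Category FL.
The brake cleaner has flash point 28.5 °C, which is < 60 °C, so it is Category FL (Flammable Liquid).
Total Category FL: (two 458 mL containers = 916 mL) + 1.33 L + (two 717 mL containers = 1.434 L) = 3.68 L.
That is within the Category FL express courier limit of 5 L.

Yes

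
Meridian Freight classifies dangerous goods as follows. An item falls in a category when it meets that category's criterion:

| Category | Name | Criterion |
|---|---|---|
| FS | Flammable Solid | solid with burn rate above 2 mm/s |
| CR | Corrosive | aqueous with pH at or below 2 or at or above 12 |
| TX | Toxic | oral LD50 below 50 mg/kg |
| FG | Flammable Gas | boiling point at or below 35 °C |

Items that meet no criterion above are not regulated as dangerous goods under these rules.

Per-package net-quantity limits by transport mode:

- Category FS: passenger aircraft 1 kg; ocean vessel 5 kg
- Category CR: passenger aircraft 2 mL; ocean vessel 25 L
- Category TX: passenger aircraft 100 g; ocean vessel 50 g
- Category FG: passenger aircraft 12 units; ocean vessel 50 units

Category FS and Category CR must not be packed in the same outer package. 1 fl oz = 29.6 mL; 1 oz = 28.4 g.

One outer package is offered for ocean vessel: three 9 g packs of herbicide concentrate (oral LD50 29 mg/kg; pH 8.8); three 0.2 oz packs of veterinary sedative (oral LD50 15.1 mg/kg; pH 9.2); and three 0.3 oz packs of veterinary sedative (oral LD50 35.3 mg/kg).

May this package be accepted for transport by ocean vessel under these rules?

Oral LD50 29 mg/kg meets the Category TX criterion (Toxic), so the herbicide concentrate is Category TX.
Veterinary sedative: oral LD50 15.1 mg/kg < 50 mg/kg → Category TX (Toxic).
The veterinary sedative has oral LD50 35.3 mg/kg, which is < 50 mg/kg, so it is Category TX (Toxic).
Total Category TX: (three 9 g packs = 27 g) + (three 0.2 oz packs = 17.04 g) + (three 0.3 oz packs = 25.56 g) = 69.6 g.
69.6 g exceeds the ocean vessel limit of 50 g for Category TX.

No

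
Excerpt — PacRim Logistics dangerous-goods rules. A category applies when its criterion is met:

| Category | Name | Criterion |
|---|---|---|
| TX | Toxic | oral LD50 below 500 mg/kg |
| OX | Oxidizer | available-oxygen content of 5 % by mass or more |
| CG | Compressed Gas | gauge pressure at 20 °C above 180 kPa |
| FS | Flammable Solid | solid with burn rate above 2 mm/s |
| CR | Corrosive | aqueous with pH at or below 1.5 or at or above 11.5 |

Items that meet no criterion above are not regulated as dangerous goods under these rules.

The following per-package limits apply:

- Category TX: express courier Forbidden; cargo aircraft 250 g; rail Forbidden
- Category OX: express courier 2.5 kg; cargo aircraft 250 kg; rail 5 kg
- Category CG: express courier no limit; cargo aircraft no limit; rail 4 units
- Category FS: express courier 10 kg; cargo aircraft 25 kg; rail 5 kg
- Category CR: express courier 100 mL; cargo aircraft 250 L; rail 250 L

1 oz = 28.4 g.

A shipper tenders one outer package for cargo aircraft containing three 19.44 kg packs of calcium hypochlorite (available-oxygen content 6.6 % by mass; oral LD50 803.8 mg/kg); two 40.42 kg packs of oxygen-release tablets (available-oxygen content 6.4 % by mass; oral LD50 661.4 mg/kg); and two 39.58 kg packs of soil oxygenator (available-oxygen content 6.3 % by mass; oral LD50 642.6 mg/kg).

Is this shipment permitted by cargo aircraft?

The calcium hypochlorite has available-oxygen content 6.6 % by mass, which is ≥ 5 % by mass, so it is Category OX (Oxidizer).
With available-oxygen content 6.4 % by mass (≥ 5 % by mass), the oxygen-release tablets fall in Category OX.
The soil oxygenator has available-oxygen content 6.3 % by mass, which is ≥ 5 % by mass, so it is Category OX (Oxidizer).
Category OX net quantity: (three 19.44 kg packs = 58.32 kg) + (two 40.42 kg packs = 80.84 kg) + (two 39.58 kg packs = 79.16 kg) = 218.32 kg.
218.32 kg is within the cargo aircraft limit of 250 kg for Category OX.

Yes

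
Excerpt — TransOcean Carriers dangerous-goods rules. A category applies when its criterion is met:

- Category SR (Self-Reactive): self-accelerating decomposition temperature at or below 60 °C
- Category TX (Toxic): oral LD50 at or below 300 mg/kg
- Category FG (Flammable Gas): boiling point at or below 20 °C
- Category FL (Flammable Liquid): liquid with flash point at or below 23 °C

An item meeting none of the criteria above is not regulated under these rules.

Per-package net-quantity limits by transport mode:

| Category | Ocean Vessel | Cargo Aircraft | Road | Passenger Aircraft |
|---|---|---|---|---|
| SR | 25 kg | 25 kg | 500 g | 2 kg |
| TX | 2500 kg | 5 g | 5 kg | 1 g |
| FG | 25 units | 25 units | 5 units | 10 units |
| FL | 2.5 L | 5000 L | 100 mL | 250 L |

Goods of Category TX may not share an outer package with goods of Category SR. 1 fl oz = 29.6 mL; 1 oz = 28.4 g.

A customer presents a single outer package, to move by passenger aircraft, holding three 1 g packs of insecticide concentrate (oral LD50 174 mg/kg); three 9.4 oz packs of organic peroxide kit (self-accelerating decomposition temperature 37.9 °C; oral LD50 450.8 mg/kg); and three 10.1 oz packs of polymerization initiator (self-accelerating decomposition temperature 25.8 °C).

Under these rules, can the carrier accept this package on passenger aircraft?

No

Insecticide concentrate: oral LD50 174 mg/kg ≤ 300 mg/kg → Category TX (Toxic).
With self-accelerating decomposition temperature 37.9 °C (≤ 60 °C), the organic peroxide kit falls in Category SR.
Polymerization initiator: self-accelerating decomposition temperature 25.8 °C ≤ 60 °C → Category SR (Self-Reactive).
Category TX quantity: three 1 g packs = 3 g.
That exceeds the Category TX passenger aircraft limit of 1 g.
Total Category SR: (three 9.4 oz packs = 800.88 g) + (three 10.1 oz packs = 860.52 g) = 1661.4 g.
That is within the Category SR passenger aircraft limit of 2 kg.
Category TX and Category SR may not share an outer package.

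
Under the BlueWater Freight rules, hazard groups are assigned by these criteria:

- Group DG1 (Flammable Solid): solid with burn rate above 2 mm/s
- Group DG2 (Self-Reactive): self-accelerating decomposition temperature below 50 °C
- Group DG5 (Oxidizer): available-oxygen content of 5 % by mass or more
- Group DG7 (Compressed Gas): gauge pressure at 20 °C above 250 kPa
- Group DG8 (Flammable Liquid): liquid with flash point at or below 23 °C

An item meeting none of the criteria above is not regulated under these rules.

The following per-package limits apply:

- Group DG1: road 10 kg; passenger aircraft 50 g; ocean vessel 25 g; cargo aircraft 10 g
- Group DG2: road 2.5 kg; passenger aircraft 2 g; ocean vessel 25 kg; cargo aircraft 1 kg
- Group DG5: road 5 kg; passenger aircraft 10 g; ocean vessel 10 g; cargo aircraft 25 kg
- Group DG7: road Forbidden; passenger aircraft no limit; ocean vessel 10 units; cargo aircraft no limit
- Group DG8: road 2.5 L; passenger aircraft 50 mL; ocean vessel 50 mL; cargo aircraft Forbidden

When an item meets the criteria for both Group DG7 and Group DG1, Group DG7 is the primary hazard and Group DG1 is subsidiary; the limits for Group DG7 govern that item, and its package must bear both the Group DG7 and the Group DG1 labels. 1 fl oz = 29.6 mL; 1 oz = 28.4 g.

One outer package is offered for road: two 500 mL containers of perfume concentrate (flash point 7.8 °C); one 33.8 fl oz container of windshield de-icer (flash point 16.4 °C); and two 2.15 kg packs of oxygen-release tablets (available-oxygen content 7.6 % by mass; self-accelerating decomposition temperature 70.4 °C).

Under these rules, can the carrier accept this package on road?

Flash point 7.8 °C meets the Group DG8 criterion (Flammable Liquid), so the perfume concentrate is Group DG8.
With flash point 16.4 °C (≤ 23 °C), the windshield de-icer falls in Group DG8.
Available-oxygen content 7.6 % by mass meets the Group DG5 criterion (Oxidizer), so the oxygen-release tablets are Group DG5.
Group DG8 net quantity: (two 500 mL containers = 1 L) + (one 33.8 fl oz container = 1000.48 mL) = 2000.48 mL.
2000.48 mL ≤ 2.5 L (road limit, Group DG8) — within limit.
Group DG5 quantity: two 2.15 kg packs = 4.3 kg.
That is within the Group DG5 road limit of 5 kg.
Every hazard group is within its road limit and no segregation rule is violated.

Yes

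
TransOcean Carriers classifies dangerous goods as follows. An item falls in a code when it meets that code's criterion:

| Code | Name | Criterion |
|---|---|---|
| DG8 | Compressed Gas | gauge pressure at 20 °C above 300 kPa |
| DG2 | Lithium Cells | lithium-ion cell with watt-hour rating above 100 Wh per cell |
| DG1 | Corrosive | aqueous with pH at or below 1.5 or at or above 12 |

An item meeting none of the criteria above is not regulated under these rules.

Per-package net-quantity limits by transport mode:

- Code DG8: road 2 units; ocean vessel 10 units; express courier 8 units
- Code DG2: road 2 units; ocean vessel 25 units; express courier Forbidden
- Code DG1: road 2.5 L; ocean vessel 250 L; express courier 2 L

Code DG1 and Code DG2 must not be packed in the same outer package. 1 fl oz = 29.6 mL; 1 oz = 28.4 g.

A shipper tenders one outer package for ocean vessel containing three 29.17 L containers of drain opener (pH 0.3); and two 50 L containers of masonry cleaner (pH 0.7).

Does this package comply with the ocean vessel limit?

The drain opener has pH 0.3, which is ≤ 1.5, so it is Code DG1 (Corrosive).
The masonry cleaner has pH 0.7, which is ≤ 1.5, so it is Code DG1 (Corrosive).
Total Code DG1: (three 29.17 L containers = 87.51 L) + (two 50 L containers = 100 L) = 187.51 L.
187.51 L ≤ 250 L (ocean vessel limit, Code DG1) — within limit.

Yes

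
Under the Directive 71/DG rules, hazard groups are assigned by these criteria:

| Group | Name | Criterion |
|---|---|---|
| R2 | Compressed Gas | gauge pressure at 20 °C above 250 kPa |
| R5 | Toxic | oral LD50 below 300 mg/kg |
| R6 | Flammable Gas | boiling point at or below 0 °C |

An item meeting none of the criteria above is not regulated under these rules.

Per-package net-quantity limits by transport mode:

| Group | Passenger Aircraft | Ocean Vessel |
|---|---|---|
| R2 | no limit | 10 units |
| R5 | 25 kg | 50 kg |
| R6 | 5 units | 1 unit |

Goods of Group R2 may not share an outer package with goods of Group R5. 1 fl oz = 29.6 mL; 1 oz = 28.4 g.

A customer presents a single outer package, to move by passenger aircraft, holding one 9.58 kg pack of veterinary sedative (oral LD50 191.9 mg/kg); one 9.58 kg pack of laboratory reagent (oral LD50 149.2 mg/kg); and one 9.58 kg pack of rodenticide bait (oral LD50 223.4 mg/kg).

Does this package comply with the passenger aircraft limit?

With oral LD50 191.9 mg/kg (< 300 mg/kg), the veterinary sedative falls in Group R5.
With oral LD50 149.2 mg/kg (< 300 mg/kg), the laboratory reagent falls in Group R5.
With oral LD50 223.4 mg/kg (< 300 mg/kg), the rodenticide bait falls in Group R5.
Group R5 net quantity: 9.58 kg + 9.58 kg + 9.58 kg = 28.74 kg.
28.74 kg > 25 kg (passenger aircraft limit, Group R5) — over the limit.

No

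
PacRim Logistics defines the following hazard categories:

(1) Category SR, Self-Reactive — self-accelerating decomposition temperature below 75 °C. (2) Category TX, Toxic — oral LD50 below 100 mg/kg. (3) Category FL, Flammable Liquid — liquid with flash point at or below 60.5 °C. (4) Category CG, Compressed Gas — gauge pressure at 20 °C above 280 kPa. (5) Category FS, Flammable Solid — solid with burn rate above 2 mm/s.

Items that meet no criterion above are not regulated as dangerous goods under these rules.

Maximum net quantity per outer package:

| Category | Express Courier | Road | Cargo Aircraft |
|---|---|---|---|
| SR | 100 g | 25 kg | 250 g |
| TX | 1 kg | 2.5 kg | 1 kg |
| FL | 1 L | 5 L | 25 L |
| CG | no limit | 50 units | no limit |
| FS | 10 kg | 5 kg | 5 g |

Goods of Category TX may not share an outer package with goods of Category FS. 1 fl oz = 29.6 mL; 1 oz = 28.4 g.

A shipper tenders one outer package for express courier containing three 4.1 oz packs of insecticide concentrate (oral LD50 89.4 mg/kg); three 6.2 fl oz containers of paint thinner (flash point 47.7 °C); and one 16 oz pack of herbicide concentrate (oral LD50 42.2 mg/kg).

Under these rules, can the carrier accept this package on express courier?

Oral LD50 89.4 mg/kg meets the Category TX criterion (Toxic), so the insecticide concentrate is Category TX.
The paint thinner has flash point 47.7 °C, which is ≤ 60.5 °C, so it is Category FL (Flammable Liquid).
Herbicide concentrate: oral LD50 42.2 mg/kg < 100 mg/kg → Category TX (Toxic).
Category TX net quantity: (three 4.1 oz packs = 349.32 g) + (one 16 oz pack = 454.4 g) = 803.72 g.
That is within the Category TX express courier limit of 1 kg.
Category FL quantity: three 6.2 fl oz containers = 550.56 mL.
550.56 mL is within the express courier limit of 1 L for Category FL.
The segregation rule (Category TX with Category FS) does not apply to Category TX with Category FL.
Every hazard category is within its express courier limit and no segregation rule is violated.

Yes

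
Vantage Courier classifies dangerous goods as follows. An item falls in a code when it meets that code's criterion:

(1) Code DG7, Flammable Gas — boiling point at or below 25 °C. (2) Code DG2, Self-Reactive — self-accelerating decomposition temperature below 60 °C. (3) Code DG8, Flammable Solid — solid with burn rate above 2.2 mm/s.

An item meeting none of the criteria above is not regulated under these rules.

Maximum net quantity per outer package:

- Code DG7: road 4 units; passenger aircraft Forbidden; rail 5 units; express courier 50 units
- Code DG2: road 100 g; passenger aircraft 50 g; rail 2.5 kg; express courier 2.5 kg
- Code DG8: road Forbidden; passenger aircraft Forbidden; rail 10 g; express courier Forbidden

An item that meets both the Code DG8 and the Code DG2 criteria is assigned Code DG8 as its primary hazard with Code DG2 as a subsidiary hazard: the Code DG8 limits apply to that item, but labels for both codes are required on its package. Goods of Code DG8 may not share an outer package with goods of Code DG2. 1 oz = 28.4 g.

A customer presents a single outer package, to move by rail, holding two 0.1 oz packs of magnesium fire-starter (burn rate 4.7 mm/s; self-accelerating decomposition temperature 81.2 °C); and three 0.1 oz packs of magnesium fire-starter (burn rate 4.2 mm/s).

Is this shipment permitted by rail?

Burn rate 4.7 mm/s meets the Code DG8 criterion (Flammable Solid), so the magnesium fire-starter is Code DG8.
The magnesium fire-starter has burn rate 4.2 mm/s, which is > 2.2 mm/s, so it is Code DG8 (Flammable Solid).
Code DG8 net quantity: (two 0.1 oz packs = 5.68 g) + (three 0.1 oz packs = 8.52 g) = 14.2 g.
14.2 g exceeds the rail limit of 10 g for Code DG8.

No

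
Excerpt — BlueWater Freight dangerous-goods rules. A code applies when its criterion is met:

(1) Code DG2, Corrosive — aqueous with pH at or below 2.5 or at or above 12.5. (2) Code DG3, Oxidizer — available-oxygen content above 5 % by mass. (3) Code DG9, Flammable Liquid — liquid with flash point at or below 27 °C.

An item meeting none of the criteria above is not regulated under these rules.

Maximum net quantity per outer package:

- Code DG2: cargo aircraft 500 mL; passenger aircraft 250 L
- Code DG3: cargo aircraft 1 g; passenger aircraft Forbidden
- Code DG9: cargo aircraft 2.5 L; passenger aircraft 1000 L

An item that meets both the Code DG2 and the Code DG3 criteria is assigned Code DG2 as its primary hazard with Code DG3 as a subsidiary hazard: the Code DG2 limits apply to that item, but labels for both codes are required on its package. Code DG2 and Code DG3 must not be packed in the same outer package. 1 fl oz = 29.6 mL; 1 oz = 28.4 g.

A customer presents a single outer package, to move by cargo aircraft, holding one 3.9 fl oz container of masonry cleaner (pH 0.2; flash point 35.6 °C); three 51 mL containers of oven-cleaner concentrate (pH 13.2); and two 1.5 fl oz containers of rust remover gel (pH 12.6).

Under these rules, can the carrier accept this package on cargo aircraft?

Yes

Masonry cleaner: pH 0.2 ≤ 2.5 → Code DG2 (Corrosive).
The oven-cleaner concentrate has pH 13.2, which is ≥ 12.5, so it is Code DG2 (Corrosive).
Rust remover gel: pH 12.6 ≥ 12.5 → Code DG2 (Corrosive).
Total Code DG2: (one 3.9 fl oz container = 115.44 mL) + (three 51 mL containers = 153 mL) + (two 1.5 fl oz containers = 88.8 mL) = 357.24 mL.
357.24 mL ≤ 500 mL (cargo aircraft limit, Code DG2) — within limit.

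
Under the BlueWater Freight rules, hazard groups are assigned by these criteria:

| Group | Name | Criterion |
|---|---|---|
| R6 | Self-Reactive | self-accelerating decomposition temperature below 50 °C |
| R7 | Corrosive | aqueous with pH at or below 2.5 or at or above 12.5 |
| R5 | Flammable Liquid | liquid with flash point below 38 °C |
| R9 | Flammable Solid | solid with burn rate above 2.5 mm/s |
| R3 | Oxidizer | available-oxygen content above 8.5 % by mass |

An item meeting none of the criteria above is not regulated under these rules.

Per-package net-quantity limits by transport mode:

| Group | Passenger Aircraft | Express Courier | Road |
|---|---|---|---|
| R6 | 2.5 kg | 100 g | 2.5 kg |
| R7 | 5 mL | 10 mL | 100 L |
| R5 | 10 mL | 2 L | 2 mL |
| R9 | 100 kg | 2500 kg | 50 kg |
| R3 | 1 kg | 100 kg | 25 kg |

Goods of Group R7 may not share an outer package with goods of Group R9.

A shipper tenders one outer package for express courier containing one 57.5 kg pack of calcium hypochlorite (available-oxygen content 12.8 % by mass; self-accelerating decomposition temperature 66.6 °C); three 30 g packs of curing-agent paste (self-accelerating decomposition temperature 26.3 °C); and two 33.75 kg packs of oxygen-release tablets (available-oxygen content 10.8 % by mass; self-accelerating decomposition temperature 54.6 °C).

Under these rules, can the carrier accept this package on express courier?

No

Available-oxygen content 12.8 % by mass meets the Group R3 criterion (Oxidizer), so the calcium hypochlorite is Group R3.
Self-accelerating decomposition temperature 26.3 °C meets the Group R6 criterion (Self-Reactive), so the curing-agent paste is Group R6.
Available-oxygen content 10.8 % by mass meets the Group R3 criterion (Oxidizer), so the oxygen-release tablets are Group R3.
Total Group R3: 57.5 kg + (two 33.75 kg packs = 67.5 kg) = 125 kg.
125 kg exceeds the express courier limit of 100 kg for Group R3.
Group R6 quantity: three 30 g packs = 90 g.
That is within the Group R6 express courier limit of 100 g.
The segregation rule (Group R7 with Group R9) does not apply to Group R3 with Group R6.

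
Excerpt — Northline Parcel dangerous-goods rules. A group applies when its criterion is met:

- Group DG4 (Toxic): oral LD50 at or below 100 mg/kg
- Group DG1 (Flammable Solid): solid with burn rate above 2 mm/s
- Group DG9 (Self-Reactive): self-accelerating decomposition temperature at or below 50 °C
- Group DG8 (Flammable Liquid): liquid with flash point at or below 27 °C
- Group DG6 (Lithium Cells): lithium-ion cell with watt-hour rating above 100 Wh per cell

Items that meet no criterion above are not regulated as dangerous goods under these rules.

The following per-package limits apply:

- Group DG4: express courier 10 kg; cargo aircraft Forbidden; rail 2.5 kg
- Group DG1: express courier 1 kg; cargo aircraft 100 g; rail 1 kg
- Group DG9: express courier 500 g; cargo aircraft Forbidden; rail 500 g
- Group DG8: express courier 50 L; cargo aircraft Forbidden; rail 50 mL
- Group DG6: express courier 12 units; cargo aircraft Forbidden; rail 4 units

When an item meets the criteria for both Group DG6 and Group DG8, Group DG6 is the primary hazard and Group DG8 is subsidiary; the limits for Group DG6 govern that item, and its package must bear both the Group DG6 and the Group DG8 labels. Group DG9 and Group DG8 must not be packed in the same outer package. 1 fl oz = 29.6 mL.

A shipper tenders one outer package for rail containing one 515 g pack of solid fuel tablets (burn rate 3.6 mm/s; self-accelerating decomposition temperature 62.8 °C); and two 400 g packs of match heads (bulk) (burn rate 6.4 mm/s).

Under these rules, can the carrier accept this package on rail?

No

With burn rate 3.6 mm/s (> 2 mm/s), the solid fuel tablets fall in Group DG1.
Match heads (bulk): burn rate 6.4 mm/s > 2 mm/s → Group DG1 (Flammable Solid).
Total Group DG1: 515 g + (two 400 g packs = 800 g) = 1.315 kg.
1.315 kg > 1 kg (rail limit, Group DG1) — over the limit.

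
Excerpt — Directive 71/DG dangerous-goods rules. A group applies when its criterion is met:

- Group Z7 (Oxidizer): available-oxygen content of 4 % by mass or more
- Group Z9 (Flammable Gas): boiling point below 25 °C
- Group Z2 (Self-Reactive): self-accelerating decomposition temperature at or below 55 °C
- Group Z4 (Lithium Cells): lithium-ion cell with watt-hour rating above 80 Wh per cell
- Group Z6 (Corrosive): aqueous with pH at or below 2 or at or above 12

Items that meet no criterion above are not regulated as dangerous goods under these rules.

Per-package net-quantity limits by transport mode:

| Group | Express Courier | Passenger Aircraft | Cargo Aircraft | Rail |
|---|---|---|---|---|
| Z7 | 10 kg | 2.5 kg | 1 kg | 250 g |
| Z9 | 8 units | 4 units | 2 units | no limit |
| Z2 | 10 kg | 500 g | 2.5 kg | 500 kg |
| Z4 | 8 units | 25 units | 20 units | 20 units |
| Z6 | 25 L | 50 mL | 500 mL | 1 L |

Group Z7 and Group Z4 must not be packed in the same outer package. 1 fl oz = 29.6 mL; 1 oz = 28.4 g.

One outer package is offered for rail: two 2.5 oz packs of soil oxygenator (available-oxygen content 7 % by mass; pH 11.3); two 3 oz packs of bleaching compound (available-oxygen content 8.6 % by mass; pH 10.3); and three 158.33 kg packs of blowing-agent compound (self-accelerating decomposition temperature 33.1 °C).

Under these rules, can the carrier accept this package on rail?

With available-oxygen content 7 % by mass (≥ 4 % by mass), the soil oxygenator falls in Group Z7.
With available-oxygen content 8.6 % by mass (≥ 4 % by mass), the bleaching compound falls in Group Z7.
Self-accelerating decomposition temperature 33.1 °C meets the Group Z2 criterion (Self-Reactive), so the blowing-agent compound is Group Z2.
Group Z7 net quantity: (two 2.5 oz packs = 142 g) + (two 3 oz packs = 170.4 g) = 312.4 g.
312.4 g > 250 g (rail limit, Group Z7) — over the limit.
Group Z2 quantity: three 158.33 kg packs = 474.99 kg.
474.99 kg ≤ 500 kg (rail limit, Group Z2) — within limit.
The segregation rule (Group Z7 with Group Z4) does not apply to Group Z7 with Group Z2.

No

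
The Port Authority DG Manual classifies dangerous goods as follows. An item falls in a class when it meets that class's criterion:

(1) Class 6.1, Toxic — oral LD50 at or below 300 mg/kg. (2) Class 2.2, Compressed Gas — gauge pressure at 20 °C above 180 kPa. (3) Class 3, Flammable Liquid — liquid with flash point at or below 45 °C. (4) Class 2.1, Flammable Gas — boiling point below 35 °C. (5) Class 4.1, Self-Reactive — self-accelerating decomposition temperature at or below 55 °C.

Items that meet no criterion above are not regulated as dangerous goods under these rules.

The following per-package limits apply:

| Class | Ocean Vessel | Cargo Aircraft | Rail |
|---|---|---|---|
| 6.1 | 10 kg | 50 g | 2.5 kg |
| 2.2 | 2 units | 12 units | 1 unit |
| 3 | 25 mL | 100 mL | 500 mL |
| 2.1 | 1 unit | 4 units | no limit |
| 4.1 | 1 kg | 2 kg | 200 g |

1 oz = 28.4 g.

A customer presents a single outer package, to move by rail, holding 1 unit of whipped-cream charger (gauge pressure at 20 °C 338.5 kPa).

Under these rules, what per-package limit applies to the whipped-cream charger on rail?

1 unit

The whipped-cream charger has gauge pressure at 20 °C 338.5 kPa, which is > 180 kPa, so it is Class 2.2 (Compressed Gas).
The rail limit for Class 2.2 is 1 unit.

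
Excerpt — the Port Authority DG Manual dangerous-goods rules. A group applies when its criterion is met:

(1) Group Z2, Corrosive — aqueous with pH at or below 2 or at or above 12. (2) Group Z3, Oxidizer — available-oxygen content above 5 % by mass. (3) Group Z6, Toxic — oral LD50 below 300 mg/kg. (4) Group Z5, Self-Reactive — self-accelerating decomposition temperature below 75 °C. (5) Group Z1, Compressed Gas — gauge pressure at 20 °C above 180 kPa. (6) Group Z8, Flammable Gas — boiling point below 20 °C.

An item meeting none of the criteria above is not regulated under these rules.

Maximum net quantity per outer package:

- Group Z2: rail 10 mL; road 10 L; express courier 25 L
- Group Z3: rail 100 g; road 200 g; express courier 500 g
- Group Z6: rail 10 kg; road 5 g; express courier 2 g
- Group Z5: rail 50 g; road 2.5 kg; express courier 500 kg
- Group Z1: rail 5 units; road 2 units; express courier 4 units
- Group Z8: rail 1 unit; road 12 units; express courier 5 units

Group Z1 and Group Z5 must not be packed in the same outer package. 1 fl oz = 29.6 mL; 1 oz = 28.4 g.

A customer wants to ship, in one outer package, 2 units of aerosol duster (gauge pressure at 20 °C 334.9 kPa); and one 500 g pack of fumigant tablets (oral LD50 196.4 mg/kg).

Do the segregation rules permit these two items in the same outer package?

The aerosol duster has gauge pressure at 20 °C 334.9 kPa, which is > 180 kPa, so it is Group Z1 (Compressed Gas).
With oral LD50 196.4 mg/kg (< 300 mg/kg), the fumigant tablets fall in Group Z6.
No segregation rule bars Group Z1 with Group Z6.

Yes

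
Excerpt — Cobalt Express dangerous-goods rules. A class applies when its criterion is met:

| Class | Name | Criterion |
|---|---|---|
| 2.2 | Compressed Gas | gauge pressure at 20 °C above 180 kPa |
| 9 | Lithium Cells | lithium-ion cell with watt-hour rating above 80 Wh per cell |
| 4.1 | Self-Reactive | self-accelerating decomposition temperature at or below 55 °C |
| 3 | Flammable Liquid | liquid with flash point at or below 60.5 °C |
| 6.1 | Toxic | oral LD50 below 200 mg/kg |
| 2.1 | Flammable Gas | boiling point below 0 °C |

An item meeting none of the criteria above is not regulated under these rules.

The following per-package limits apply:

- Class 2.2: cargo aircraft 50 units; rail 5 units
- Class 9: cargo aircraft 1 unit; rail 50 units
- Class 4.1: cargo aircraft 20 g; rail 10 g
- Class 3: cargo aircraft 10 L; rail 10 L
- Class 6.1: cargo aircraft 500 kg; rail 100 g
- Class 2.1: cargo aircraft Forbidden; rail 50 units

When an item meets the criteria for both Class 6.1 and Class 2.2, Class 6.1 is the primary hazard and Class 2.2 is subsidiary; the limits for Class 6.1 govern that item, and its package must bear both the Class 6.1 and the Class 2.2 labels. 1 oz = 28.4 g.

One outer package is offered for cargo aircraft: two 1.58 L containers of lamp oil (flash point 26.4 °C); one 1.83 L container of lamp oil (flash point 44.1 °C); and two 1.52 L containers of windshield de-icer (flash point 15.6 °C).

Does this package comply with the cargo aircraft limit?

Yes

Lamp oil: flash point 26.4 °C ≤ 60.5 °C → Class 3 (Flammable Liquid).
With flash point 44.1 °C (≤ 60.5 °C), the lamp oil falls in Class 3.
Windshield de-icer: flash point 15.6 °C ≤ 60.5 °C → Class 3 (Flammable Liquid).
Class 3 net quantity: (two 1.58 L containers = 3.16 L) + 1.83 L + (two 1.52 L containers = 3.04 L) = 8.03 L.
8.03 L ≤ 10 L (cargo aircraft limit, Class 3) — within limit.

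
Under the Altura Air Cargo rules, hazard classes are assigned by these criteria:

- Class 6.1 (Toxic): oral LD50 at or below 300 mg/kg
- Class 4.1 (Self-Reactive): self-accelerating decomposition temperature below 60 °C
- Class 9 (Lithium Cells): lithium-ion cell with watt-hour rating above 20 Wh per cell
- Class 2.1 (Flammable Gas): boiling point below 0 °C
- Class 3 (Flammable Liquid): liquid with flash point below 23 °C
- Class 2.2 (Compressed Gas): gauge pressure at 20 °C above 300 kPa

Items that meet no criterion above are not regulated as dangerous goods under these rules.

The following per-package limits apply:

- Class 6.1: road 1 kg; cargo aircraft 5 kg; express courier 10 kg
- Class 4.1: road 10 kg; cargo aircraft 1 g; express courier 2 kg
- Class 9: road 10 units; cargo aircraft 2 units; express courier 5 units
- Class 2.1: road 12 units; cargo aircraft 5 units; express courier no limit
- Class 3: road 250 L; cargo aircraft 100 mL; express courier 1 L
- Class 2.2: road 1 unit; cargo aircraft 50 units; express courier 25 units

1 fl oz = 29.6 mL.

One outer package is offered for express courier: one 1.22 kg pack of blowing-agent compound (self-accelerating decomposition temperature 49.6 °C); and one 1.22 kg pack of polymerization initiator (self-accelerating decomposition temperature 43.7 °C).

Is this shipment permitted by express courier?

The blowing-agent compound has self-accelerating decomposition temperature 49.6 °C, which is < 60 °C, so it is Class 4.1 (Self-Reactive).
Self-accelerating decomposition temperature 43.7 °C meets the Class 4.1 criterion (Self-Reactive), so the polymerization initiator is Class 4.1.
Class 4.1 net quantity: 1.22 kg + 1.22 kg = 2.44 kg.
That exceeds the Class 4.1 express courier limit of 2 kg.

No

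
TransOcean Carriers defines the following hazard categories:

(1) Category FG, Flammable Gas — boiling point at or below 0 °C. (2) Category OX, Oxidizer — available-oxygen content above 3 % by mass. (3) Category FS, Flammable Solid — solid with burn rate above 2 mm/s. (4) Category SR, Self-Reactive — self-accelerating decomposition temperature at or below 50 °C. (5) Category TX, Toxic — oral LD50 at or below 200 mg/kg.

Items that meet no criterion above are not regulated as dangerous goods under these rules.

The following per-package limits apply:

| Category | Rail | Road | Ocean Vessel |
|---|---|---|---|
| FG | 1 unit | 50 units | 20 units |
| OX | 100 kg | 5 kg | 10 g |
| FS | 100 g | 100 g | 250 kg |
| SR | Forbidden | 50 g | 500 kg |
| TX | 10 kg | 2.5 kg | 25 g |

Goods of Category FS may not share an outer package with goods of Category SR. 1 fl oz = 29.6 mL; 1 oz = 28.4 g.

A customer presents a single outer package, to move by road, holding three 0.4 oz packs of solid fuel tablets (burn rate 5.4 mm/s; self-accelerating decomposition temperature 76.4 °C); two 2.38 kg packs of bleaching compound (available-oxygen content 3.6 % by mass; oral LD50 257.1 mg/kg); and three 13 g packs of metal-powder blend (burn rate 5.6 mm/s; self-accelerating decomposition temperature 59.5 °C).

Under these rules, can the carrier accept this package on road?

Yes

The solid fuel tablets have burn rate 5.4 mm/s, which is > 2 mm/s, so they are Category FS (Flammable Solid).
Available-oxygen content 3.6 % by mass meets the Category OX criterion (Oxidizer), so the bleaching compound is Category OX.
Burn rate 5.6 mm/s meets the Category FS criterion (Flammable Solid), so the metal-powder blend is Category FS.
Total Category FS: (three 0.4 oz packs = 34.08 g) + (three 13 g packs = 39 g) = 73.08 g.
73.08 g is within the road limit of 100 g for Category FS.
Category OX quantity: two 2.38 kg packs = 4.76 kg.
That is within the Category OX road limit of 5 kg.
The segregation rule (Category FS with Category SR) does not apply to Category FS with Category OX.
Every hazard category is within its road limit and no segregation rule is violated.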